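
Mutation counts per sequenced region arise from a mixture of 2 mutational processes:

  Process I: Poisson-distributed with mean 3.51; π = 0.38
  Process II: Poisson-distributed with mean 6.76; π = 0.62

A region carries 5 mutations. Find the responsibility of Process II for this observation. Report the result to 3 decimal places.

0.626

P(component k | x) = w_k·f_k(x) / marginal(x), where marginal(x) = Σ_j w_j·f_j(x).
Poisson probabilities:
  f_I = 0.132734
  f_II = 0.136371
Weight by the priors:
  w_I·f_I = 0.38 × 0.132734 = 0.0504387
  w_II·f_II = 0.62 × 0.136371 = 0.0845499
Sum: 0.0504387 + 0.0845499 = 0.134989
P(Process II | x) ≈ 0.626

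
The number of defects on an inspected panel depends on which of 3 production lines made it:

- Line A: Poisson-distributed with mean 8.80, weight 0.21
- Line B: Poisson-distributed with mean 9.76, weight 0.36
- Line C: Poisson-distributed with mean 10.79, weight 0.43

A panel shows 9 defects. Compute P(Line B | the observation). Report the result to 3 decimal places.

By Bayes' theorem, P(k | x) = w_k f_k(x) / Σ_j w_j f_j(x).
Evaluate each component's likelihood at the observed value:
  p_A = 0.131459
  p_B = 0.127812
  p_C = 0.112562
Weight by the priors:
  w_A·p_A = 0.21 × 0.131459 = 0.0276063
  w_B·p_B = 0.36 × 0.127812 = 0.0460123
  w_C·p_C = 0.43 × 0.112562 = 0.0484017
Normaliser: 0.0276063 + 0.0460123 + 0.0484017 = 0.12202
Responsibility of Line B: 0.0460123 / 0.12202 ≈ 0.377

0.377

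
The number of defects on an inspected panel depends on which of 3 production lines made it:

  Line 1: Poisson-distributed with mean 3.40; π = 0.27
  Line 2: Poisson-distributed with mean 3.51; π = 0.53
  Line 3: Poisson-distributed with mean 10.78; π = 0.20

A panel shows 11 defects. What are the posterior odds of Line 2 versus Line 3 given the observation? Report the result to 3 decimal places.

Posterior odds = (w_i f_i(x)) / (w_j f_j(x)); the normalising sum cancels.
Evaluate each component's likelihood at the observed value:
  f_1 = 0.000586828
  f_2 = 0.000746189
  f_3 = 0.119112
Odds = (0.53/0.20) × (0.000746189/0.119112) = 2.65 × 0.00626459 ≈ 0.017

0.017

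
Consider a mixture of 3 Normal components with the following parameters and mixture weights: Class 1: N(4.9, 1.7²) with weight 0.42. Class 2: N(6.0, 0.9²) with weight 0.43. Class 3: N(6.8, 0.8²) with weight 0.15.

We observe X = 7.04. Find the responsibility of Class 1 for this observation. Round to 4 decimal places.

Apply Bayes' rule: the posterior for each component is proportional to its prior times its likelihood at x.
Normal densities:
  f_1 = 0.106258
  f_2 = 0.227357
  f_3 = 0.476735
Prior × likelihood for each component:
  π_1·f_1 = 0.42 × 0.106258 = 0.0446284
  π_2·f_2 = 0.43 × 0.227357 = 0.0977637
  π_3·f_3 = 0.15 × 0.476735 = 0.0715102
Normaliser: 0.0446284 + 0.0977637 + 0.0715102 = 0.213902
So the posterior for Class 1 is 0.0446284 / 0.213902 ≈ 0.2086.

0.2086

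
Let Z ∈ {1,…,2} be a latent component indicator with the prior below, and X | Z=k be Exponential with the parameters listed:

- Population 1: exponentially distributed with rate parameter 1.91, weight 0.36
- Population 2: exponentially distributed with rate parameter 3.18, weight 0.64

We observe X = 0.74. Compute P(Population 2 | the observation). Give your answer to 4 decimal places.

By Bayes' theorem, P(k | x) = P(Z=k) f_k(x) / Σ_j P(Z=j) f_j(x).
Exponential densities:
  p_1 = 1.91·e^(−1.91·0.74) = 1.91·e^(−1.4134) = 0.464731
  p_2 = 3.18·e^(−3.18·0.74) = 3.18·e^(−2.3532) = 0.302305
Multiply by the mixture weights:
  P(Z=1)·p_1 = 0.36 × 0.464731 = 0.167303
  P(Z=2)·p_2 = 0.64 × 0.302305 = 0.193475
Denominator: 0.167303 + 0.193475 = 0.360778
So the posterior for Population 2 is 0.193475 / 0.360778 ≈ 0.5363.

0.5363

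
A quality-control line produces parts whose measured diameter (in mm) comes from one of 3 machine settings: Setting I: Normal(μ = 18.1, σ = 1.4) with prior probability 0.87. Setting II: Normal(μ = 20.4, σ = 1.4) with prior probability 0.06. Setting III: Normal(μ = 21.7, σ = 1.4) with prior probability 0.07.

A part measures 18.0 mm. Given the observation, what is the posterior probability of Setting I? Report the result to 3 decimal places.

By Bayes' theorem, P(k | x) = π_k f_k(x) / Σ_j π_j f_j(x).
Normal densities:
  f_I = 0.284233
  f_II = 0.0655594
  f_III = 0.00867112
Weight by the priors:
  π_I·f_I = 0.87 × 0.284233 = 0.247283
  π_II·f_II = 0.06 × 0.0655594 = 0.00393356
  π_III·f_III = 0.07 × 0.00867112 = 0.000606978
Evidence: 0.247283 + 0.00393356 + 0.000606978 = 0.251823
P(Setting I | 18.0 mm) ≈ 0.982

0.982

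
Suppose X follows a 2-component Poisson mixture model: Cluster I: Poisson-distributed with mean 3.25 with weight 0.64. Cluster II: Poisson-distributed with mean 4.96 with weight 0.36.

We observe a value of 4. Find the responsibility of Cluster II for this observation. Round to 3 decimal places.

0.356

Posterior ∝ prior × likelihood, so P(k | x) ∝ π_k f_k(x); normalise over all components.
Component likelihoods at x = 4:
  L_I = e^(−3.25)·3.25^4/4! = 0.180246
  L_II = e^(−4.96)·4.96^4/4! = 0.176854
Prior × likelihood for each component:
  π_I·L_I = 0.64 × 0.180246 = 0.115357
  π_II·L_II = 0.36 × 0.176854 = 0.0636674
Normaliser: 0.115357 + 0.0636674 = 0.179025
P(Cluster II | the observation) ≈ 0.356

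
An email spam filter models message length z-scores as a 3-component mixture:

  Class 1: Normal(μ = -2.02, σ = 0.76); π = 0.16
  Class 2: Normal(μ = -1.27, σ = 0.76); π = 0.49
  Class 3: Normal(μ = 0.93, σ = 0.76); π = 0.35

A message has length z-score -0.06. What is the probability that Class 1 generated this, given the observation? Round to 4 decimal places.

0.0196

Posterior ∝ prior × likelihood, so P(k | x) ∝ w_k f_k(x); normalise over all components.
Normal densities:
  p_1 = 0.0188737
  p_2 = 0.147799
  p_3 = 0.224714
Weight by the priors:
  w_1·p_1 = 0.16 × 0.0188737 = 0.00301979
  w_2·p_2 = 0.49 × 0.147799 = 0.0724216
  w_3·p_3 = 0.35 × 0.224714 = 0.0786499
Sum: 0.00301979 + 0.0724216 + 0.0786499 = 0.154091
Responsibility of Class 1: 0.00301979 / 0.154091 ≈ 0.0196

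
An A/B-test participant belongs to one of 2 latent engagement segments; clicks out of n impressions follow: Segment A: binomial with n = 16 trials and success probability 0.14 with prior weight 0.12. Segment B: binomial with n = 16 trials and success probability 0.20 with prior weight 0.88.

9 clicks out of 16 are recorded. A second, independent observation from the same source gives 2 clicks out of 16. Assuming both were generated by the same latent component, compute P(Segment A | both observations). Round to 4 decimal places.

0.0122

P(component k | x) = w_k·f_k(x) / marginal(x), where marginal(x) = Σ_j w_j·f_j(x).
Since both observations come from the same component, the likelihood for component k is f_k(x₁)·f_k(x₂).
  f_A = [C(16,9)·0.14^9·0.86^7 = 11440·2.0661e-08·0.347928 = 8.2237e-05] × [0.284718] = 2.34144e-05
  f_B = [C(16,9)·0.20^9·0.80^7 = 11440·5.12e-07·0.209715 = 0.00122836] × [0.211106] = 0.000259315
Prior × likelihood for each component:
  w_A·f_A = 0.12 × 2.34144e-05 = 2.80973e-06
  w_B·f_B = 0.88 × 0.000259315 = 0.000228197
Evidence: 2.80973e-06 + 0.000228197 = 0.000231007
So the posterior for Segment A is 2.80973e-06 / 0.000231007 ≈ 0.0122.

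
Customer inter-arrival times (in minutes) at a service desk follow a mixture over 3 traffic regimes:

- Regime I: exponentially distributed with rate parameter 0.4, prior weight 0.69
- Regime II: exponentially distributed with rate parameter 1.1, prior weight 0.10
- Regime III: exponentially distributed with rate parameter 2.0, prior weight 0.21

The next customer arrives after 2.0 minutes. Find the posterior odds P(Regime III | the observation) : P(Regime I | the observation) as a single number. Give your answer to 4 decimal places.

Since P(k|x) ∝ w_k f_k(x), the posterior odds are w_i f_i(x) / (w_j f_j(x)).
Evaluate each component's likelihood at the observed value:
  f_I = 0.179732
  f_II = 0.121883
  f_III = 0.0366313
Odds = (0.21/0.69) × (0.0366313/0.179732) = 0.304348 × 0.203811 ≈ 0.0620

0.0620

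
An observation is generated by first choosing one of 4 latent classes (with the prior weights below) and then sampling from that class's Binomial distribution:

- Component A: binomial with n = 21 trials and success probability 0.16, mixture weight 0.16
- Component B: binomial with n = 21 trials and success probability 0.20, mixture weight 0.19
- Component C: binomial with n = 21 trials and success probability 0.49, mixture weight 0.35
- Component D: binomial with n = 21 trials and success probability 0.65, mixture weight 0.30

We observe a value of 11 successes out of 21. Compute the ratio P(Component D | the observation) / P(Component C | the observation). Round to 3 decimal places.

Posterior odds = (P(Z=i) f_i(x)) / (P(Z=j) f_j(x)); the normalising sum cancels.
Binomial probabilities:
  f_A = 0.000108527
  f_B = 0.000775631
  f_C = 0.164166
  f_D = 0.0851437
Posterior odds = (P(Z=D)·f_D) / (P(Z=C)·f_C) = (0.30·0.0851437) / (0.35·0.164166) = 0.0255431 / 0.0574582 ≈ 0.445

0.445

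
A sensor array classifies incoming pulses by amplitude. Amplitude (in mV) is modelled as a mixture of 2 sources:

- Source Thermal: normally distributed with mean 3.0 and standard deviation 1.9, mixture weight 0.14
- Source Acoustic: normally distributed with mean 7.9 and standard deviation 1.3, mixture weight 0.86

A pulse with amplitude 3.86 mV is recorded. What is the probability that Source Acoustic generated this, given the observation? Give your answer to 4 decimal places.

The responsibility of component k is P(Z=k) f_k(x) divided by Σ_j P(Z=j) f_j(x).
Normal densities:
  p_Thermal = 0.189526
  p_Acoustic = 0.00245365
Prior × likelihood for each component:
  P(Z=Thermal)·p_Thermal = 0.14 × 0.189526 = 0.0265336
  P(Z=Acoustic)·p_Acoustic = 0.86 × 0.00245365 = 0.00211014
Sum: 0.0265336 + 0.00211014 = 0.0286438
P(Source Acoustic | the observation) ≈ 0.0737

0.0737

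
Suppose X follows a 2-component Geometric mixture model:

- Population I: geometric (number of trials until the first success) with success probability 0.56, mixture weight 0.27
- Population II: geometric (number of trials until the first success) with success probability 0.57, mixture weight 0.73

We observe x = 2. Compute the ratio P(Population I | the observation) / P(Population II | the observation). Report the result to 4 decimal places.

0.3718

The posterior odds equal the prior odds times the likelihood ratio: (π_i/π_j)·(f_i(x)/f_j(x)).
Evaluate each component's likelihood at the observed value:
  f_I = 0.56·(1−0.56)^1 = 0.56·0.44 = 0.2464
  f_II = 0.57·(1−0.57)^1 = 0.57·0.43 = 0.2451
0.066528 / 0.178923 ≈ 0.3718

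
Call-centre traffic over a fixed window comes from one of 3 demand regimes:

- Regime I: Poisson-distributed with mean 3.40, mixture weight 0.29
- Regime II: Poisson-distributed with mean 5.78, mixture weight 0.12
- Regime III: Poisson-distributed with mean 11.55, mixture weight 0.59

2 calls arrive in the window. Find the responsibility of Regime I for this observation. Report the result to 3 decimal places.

0.895

P(component k | x) = π_k·f_k(x) / marginal(x), where marginal(x) = Σ_j π_j·f_j(x).
Poisson probabilities:
  L_I = e^(−3.40)·3.40^2/2! = 0.192898
  L_II = e^(−5.78)·5.78^2/2! = 0.0515945
  L_III = e^(−11.55)·11.55^2/2! = 0.000642736
Multiply by the mixture weights:
  π_I·L_I = 0.29 × 0.192898 = 0.0559403
  π_II·L_II = 0.12 × 0.0515945 = 0.00619134
  π_III·L_III = 0.59 × 0.000642736 = 0.000379214
Sum: 0.0559403 + 0.00619134 + 0.000379214 = 0.0625108
Responsibility of Regime I: 0.0559403 / 0.0625108 ≈ 0.895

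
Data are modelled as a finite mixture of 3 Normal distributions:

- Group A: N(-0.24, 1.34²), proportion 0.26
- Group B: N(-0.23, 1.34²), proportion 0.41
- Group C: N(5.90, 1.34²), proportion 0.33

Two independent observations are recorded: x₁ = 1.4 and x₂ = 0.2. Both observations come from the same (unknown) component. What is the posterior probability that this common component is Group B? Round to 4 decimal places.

0.6147

Apply Bayes' rule: the posterior for each component is proportional to its prior times its likelihood at x.
Since both observations come from the same component, the likelihood for component k is f_k(x₁)·f_k(x₂).
  p_A = [0.140781] × [0.282093] = 0.0397134
  p_B = [0.142069] × [0.282777] = 0.0401738
  p_C = [0.00105904] × [3.50504e-05] = 3.71198e-08
Prior × likelihood for each component:
  w_A·p_A = 0.26 × 0.0397134 = 0.0103255
  w_B·p_B = 0.41 × 0.0401738 = 0.0164713
  w_C·p_C = 0.33 × 3.71198e-08 = 1.22495e-08
Denominator: 0.0103255 + 0.0164713 + 1.22495e-08 = 0.0267968
Responsibility of Group B: 0.0164713 / 0.0267968 ≈ 0.6147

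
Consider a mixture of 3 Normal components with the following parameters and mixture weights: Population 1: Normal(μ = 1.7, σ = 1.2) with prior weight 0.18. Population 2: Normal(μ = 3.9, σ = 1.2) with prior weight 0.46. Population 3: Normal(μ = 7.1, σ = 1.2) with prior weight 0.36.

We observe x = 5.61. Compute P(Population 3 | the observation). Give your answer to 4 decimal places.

Apply Bayes' rule: the posterior for each component is proportional to its prior times its likelihood at x.
Evaluate each component's likelihood at the observed value:
  f_1 = (1/(1.2·√(2π)))·exp(−(5.61−1.7)²/(2·1.2²)) = 0.332452·exp(-5.30837) = 0.00164564
  f_2 = (1/(1.2·√(2π)))·exp(−(5.61−3.9)²/(2·1.2²)) = 0.332452·exp(-1.01531) = 0.120444
  f_3 = (1/(1.2·√(2π)))·exp(−(5.61−7.1)²/(2·1.2²)) = 0.332452·exp(-0.77087) = 0.153796
Weight by the priors:
  w_1·f_1 = 0.18 × 0.00164564 = 0.000296215
  w_2·f_2 = 0.46 × 0.120444 = 0.0554041
  w_3·f_3 = 0.36 × 0.153796 = 0.0553666
Denominator: 0.000296215 + 0.0554041 + 0.0553666 = 0.111067
P(Population 3 | data) = 0.0553666 / 0.111067 ≈ 0.4985

0.4985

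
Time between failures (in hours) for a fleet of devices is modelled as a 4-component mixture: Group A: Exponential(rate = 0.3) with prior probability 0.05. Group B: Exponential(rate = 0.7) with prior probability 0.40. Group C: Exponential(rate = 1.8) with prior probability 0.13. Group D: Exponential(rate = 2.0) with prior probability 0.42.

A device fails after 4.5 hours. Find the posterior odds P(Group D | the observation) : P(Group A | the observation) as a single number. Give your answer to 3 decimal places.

Only the two components matter; the odds are (P(Z=i) f_i(x)) / (P(Z=j) f_j(x)).
Exponential densities:
  f_A = 0.3·e^(−0.3·4.5) = 0.3·e^(−1.3500) = 0.0777721
  f_B = 0.7·e^(−0.7·4.5) = 0.7·e^(−3.1500) = 0.0299965
  f_C = 1.8·e^(−1.8·4.5) = 1.8·e^(−8.1000) = 0.00054637
  f_D = 2.0·e^(−2.0·4.5) = 2.0·e^(−9.0000) = 0.00024682
Posterior odds = (P(Z=D)·f_D) / (P(Z=A)·f_A) = (0.42·0.00024682) / (0.05·0.0777721) = 0.000103664 / 0.0038886 ≈ 0.027

0.027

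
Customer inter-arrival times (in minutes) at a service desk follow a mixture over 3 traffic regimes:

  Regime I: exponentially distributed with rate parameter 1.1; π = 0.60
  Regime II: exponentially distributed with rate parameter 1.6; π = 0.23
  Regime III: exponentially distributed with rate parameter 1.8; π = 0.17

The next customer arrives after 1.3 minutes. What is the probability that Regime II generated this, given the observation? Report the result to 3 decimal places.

0.197

By Bayes' theorem, P(k | x) = π_k f_k(x) / Σ_j π_j f_j(x).
Exponential densities:
  p_I = 0.26324
  p_II = 0.199888
  p_III = 0.17339
Prior × likelihood for each component:
  π_I·p_I = 0.60 × 0.26324 = 0.157944
  π_II·p_II = 0.23 × 0.199888 = 0.0459743
  π_III·p_III = 0.17 × 0.17339 = 0.0294763
Normaliser: 0.157944 + 0.0459743 + 0.0294763 = 0.233394
So the posterior for Regime II is 0.0459743 / 0.233394 ≈ 0.197.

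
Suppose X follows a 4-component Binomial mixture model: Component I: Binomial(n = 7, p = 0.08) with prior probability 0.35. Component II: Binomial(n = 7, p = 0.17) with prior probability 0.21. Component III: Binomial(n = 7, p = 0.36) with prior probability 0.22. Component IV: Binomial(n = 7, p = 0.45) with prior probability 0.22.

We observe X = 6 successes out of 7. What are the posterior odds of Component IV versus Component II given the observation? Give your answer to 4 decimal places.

238.8194

Since P(k|x) ∝ P(Z=k) f_k(x), the posterior odds are P(Z=i) f_i(x) / (P(Z=j) f_j(x)).
Binomial probabilities:
  L_I = 1.68821e-06
  L_II = 0.000140239
  L_III = 0.00975198
  L_IV = 0.0319695
Odds = (0.22/0.21) × (0.0319695/0.000140239) = 1.04762 × 227.964 ≈ 238.8194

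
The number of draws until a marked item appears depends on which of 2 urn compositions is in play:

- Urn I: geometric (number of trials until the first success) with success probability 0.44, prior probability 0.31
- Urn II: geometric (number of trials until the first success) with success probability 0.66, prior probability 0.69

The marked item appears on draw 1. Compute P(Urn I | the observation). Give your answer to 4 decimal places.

P(component k | x) = P(Z=k)·f_k(x) / marginal(x), where marginal(x) = Σ_j P(Z=j)·f_j(x).
Component likelihoods at x = 1:
  f_I = 0.44
  f_II = 0.66
Unnormalised posteriors:
  P(Z=I)·f_I = 0.31 × 0.44 = 0.1364
  P(Z=II)·f_II = 0.69 × 0.66 = 0.4554
Marginal: 0.1364 + 0.4554 = 0.5918
Responsibility of Urn I: 0.1364 / 0.5918 ≈ 0.2305

0.2305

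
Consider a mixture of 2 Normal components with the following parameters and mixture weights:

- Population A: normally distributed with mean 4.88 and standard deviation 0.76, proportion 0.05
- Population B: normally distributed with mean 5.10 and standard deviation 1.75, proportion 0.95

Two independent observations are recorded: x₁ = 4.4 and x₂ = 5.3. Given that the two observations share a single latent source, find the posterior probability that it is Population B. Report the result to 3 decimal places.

0.824

Apply Bayes' rule: the posterior for each component is proportional to its prior times its likelihood at x.
Since both observations come from the same component, the likelihood for component k is f_k(x₁)·f_k(x₂).
  p_A = [(1/(0.76·√(2π)))·exp(−(4.4−4.88)²/(2·0.76²)) = 0.524924·exp(-0.19945) = 0.43001] × [0.450588] = 0.193757
  p_B = [(1/(1.75·√(2π)))·exp(−(4.4−5.10)²/(2·1.75²)) = 0.227967·exp(-0.08000) = 0.21044] × [0.226483] = 0.0476611
Multiply by the mixture weights:
  P(Z=A)·p_A = 0.05 × 0.193757 = 0.00968785
  P(Z=B)·p_B = 0.95 × 0.0476611 = 0.0452781
Normaliser: 0.00968785 + 0.0452781 = 0.0549659
So the posterior for Population B is 0.0452781 / 0.0549659 ≈ 0.824.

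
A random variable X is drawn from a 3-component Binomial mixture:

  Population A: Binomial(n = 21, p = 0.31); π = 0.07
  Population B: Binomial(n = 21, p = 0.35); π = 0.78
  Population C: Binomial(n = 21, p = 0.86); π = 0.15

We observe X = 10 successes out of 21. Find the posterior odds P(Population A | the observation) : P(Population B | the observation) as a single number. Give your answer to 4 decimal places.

Posterior odds = (P(Z=i) f_i(x)) / (P(Z=j) f_j(x)); the normalising sum cancels.
Binomial probabilities:
  p_A = C(21,10)·0.31^10·0.69^11 = 352716·8.19628e-06·0.0168787 = 0.0487958
  p_B = C(21,10)·0.35^10·0.65^11 = 352716·2.75855e-05·0.00875078 = 0.0851437
  p_C = C(21,10)·0.86^10·0.14^11 = 352716·0.221302·4.04957e-10 = 3.16095e-05
Odds = (0.07/0.78) × (0.0487958/0.0851437) = 0.0897436 × 0.573099 ≈ 0.0514

0.0514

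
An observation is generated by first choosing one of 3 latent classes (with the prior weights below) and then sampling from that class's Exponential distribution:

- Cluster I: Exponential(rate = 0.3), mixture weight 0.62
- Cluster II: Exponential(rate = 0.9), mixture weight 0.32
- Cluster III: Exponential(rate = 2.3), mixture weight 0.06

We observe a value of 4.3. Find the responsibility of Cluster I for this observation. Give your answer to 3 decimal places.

P(component k | x) = P(Z=k)·f_k(x) / marginal(x), where marginal(x) = Σ_j P(Z=j)·f_j(x).
Evaluate each component's likelihood at the observed value:
  p_I = 0.0825812
  p_II = 0.0187725
  p_III = 0.000116562
Prior × likelihood for each component:
  P(Z=I)·p_I = 0.62 × 0.0825812 = 0.0512004
  P(Z=II)·p_II = 0.32 × 0.0187725 = 0.00600721
  P(Z=III)·p_III = 0.06 × 0.000116562 = 6.99369e-06
Normaliser: 0.0512004 + 0.00600721 + 6.99369e-06 = 0.0572146
So the posterior for Cluster I is 0.0512004 / 0.0572146 ≈ 0.895.

0.895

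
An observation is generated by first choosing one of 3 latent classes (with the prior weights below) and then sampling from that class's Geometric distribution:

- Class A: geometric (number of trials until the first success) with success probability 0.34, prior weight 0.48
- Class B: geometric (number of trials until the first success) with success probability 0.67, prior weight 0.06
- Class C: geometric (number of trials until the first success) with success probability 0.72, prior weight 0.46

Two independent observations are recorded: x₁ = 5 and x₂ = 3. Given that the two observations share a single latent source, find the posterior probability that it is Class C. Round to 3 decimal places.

0.024

Apply Bayes' rule: the posterior for each component is proportional to its prior times its likelihood at x.
Since both observations come from the same component, the likelihood for component k is f_k(x₁)·f_k(x₂).
  L_A = [0.34·(1−0.34)^4 = 0.34·0.189747 = 0.0645141] × [0.148104] = 0.0095548
  L_B = [0.67·(1−0.67)^4 = 0.67·0.0118592 = 0.00794567] × [0.072963] = 0.00057974
  L_C = [0.72·(1−0.72)^4 = 0.72·0.00614656 = 0.00442552] × [0.056448] = 0.000249812
Prior × likelihood for each component:
  w_A·L_A = 0.48 × 0.0095548 = 0.0045863
  w_B·L_B = 0.06 × 0.00057974 = 3.47844e-05
  w_C·L_C = 0.46 × 0.000249812 = 0.000114913
Evidence: 0.0045863 + 3.47844e-05 + 0.000114913 = 0.004736
P(Class C | x) ≈ 0.024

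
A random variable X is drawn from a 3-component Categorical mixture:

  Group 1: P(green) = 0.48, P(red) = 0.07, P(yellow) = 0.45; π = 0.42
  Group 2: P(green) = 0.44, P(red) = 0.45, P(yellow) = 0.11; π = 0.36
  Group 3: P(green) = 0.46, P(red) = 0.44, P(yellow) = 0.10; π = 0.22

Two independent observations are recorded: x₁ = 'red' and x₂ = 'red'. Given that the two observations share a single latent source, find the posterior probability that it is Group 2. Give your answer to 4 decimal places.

0.6202

By Bayes' theorem, P(k | x) = w_k f_k(x) / Σ_j w_j f_j(x).
Since both observations come from the same component, the likelihood for component k is f_k(x₁)·f_k(x₂).
  f_1 = [P(red | comp) = 0.07] × [0.07] = 0.0049
  f_2 = [P(red | comp) = 0.45] × [0.45] = 0.2025
  f_3 = [P(red | comp) = 0.44] × [0.44] = 0.1936
Weight by the priors:
  w_1·f_1 = 0.42 × 0.0049 = 0.002058
  w_2·f_2 = 0.36 × 0.2025 = 0.0729
  w_3·f_3 = 0.22 × 0.1936 = 0.042592
Sum: 0.002058 + 0.0729 + 0.042592 = 0.11755
So the posterior for Group 2 is 0.0729 / 0.11755 ≈ 0.6202.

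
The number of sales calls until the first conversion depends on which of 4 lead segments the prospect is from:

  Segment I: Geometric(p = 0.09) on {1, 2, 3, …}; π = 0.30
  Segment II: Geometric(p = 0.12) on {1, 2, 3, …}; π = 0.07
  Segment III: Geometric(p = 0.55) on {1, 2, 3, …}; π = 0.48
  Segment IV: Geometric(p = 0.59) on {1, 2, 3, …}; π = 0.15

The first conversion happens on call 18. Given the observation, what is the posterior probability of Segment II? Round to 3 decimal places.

0.150

P(component k | x) = π_k·f_k(x) / marginal(x), where marginal(x) = Σ_j π_j·f_j(x).
Component likelihoods at x = 18:
  f_I = 0.0181112
  f_II = 0.013658
  f_III = 6.99802e-07
  f_IV = 1.54233e-07
Multiply by the mixture weights:
  π_I·f_I = 0.30 × 0.0181112 = 0.00543335
  π_II·f_II = 0.07 × 0.013658 = 0.000956059
  π_III·f_III = 0.48 × 6.99802e-07 = 3.35905e-07
  π_IV·f_IV = 0.15 × 1.54233e-07 = 2.3135e-08
Evidence: 0.00543335 + 0.000956059 + 3.35905e-07 + 2.3135e-08 = 0.00638976
Responsibility of Segment II: 0.000956059 / 0.00638976 ≈ 0.150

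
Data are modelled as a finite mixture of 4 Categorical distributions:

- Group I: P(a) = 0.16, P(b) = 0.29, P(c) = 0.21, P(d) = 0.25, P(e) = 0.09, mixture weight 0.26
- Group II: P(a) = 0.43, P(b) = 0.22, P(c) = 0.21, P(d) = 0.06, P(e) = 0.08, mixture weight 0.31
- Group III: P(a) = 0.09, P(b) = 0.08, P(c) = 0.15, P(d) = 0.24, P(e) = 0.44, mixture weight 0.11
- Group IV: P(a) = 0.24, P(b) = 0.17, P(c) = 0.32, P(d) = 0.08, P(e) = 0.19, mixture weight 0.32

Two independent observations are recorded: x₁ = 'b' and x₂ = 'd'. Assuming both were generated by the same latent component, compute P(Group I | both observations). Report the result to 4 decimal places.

Posterior ∝ prior × likelihood, so P(k | x) ∝ π_k f_k(x); normalise over all components.
Since both observations come from the same component, the likelihood for component k is f_k(x₁)·f_k(x₂).
  L_I = [P(b | comp) = 0.29] × [0.25] = 0.0725
  L_II = [P(b | comp) = 0.22] × [0.06] = 0.0132
  L_III = [P(b | comp) = 0.08] × [0.24] = 0.0192
  L_IV = [P(b | comp) = 0.17] × [0.08] = 0.0136
Unnormalised posteriors:
  π_I·L_I = 0.26 × 0.0725 = 0.01885
  π_II·L_II = 0.31 × 0.0132 = 0.004092
  π_III·L_III = 0.11 × 0.0192 = 0.002112
  π_IV·L_IV = 0.32 × 0.0136 = 0.004352
Sum: 0.01885 + 0.004092 + 0.002112 + 0.004352 = 0.029406
P(Group I | x₁,x₂) ≈ 0.6410

0.6410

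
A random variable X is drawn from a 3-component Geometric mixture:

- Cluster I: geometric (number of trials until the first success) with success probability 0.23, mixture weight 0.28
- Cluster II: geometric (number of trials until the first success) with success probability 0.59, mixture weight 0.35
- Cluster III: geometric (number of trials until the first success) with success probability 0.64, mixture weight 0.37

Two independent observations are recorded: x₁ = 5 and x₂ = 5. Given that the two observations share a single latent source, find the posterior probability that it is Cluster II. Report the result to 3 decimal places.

Posterior ∝ prior × likelihood, so P(k | x) ∝ P(Z=k) f_k(x); normalise over all components.
Since both observations come from the same component, the likelihood for component k is f_k(x₁)·f_k(x₂).
  p_I = [0.23·(1−0.23)^4 = 0.23·0.35153 = 0.080852] × [0.080852] = 0.00653704
  p_II = [0.59·(1−0.59)^4 = 0.59·0.0282576 = 0.016672] × [0.016672] = 0.000277955
  p_III = [0.64·(1−0.64)^4 = 0.64·0.0167962 = 0.0107495] × [0.0107495] = 0.000115553
Weight by the priors:
  P(Z=I)·p_I = 0.28 × 0.00653704 = 0.00183037
  P(Z=II)·p_II = 0.35 × 0.000277955 = 9.72843e-05
  P(Z=III)·p_III = 0.37 × 0.000115553 = 4.27545e-05
Normaliser: 0.00183037 + 9.72843e-05 + 4.27545e-05 = 0.00197041
Responsibility of Cluster II: 9.72843e-05 / 0.00197041 ≈ 0.049

0.049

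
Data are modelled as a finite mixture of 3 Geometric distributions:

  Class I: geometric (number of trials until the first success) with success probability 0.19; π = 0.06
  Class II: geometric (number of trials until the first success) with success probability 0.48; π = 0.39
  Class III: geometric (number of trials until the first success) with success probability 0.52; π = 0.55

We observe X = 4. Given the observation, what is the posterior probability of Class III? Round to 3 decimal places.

0.494

P(component k | x) = π_k·f_k(x) / marginal(x), where marginal(x) = Σ_j π_j·f_j(x).
Component likelihoods at x = 4:
  p_I = 0.19·(1−0.19)^3 = 0.19·0.531441 = 0.100974
  p_II = 0.48·(1−0.48)^3 = 0.48·0.140608 = 0.0674918
  p_III = 0.52·(1−0.52)^3 = 0.52·0.110592 = 0.0575078
Multiply by the mixture weights:
  π_I·p_I = 0.06 × 0.100974 = 0.00605843
  π_II·p_II = 0.39 × 0.0674918 = 0.0263218
  π_III·p_III = 0.55 × 0.0575078 = 0.0316293
Sum: 0.00605843 + 0.0263218 + 0.0316293 = 0.0640096
Responsibility of Class III: 0.0316293 / 0.0640096 ≈ 0.494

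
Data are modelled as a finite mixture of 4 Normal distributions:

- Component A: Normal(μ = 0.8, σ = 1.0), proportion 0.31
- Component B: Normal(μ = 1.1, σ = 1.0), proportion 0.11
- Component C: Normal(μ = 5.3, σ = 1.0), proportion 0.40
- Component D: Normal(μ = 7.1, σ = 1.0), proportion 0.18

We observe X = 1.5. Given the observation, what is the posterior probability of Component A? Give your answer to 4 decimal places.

0.7044

P(component k | x) = w_k·f_k(x) / marginal(x), where marginal(x) = Σ_j w_j·f_j(x).
Component likelihoods at x = 1.5:
  f_A = (1/(1.0·√(2π)))·exp(−(1.5−0.8)²/(2·1.0²)) = 0.398942·exp(-0.24500) = 0.312254
  f_B = (1/(1.0·√(2π)))·exp(−(1.5−1.1)²/(2·1.0²)) = 0.398942·exp(-0.08000) = 0.36827
  f_C = (1/(1.0·√(2π)))·exp(−(1.5−5.3)²/(2·1.0²)) = 0.398942·exp(-7.22000) = 0.000291947
  f_D = (1/(1.0·√(2π)))·exp(−(1.5−7.1)²/(2·1.0²)) = 0.398942·exp(-15.68000) = 6.18262e-08
Prior × likelihood for each component:
  w_A·f_A = 0.31 × 0.312254 = 0.0967987
  w_B·f_B = 0.11 × 0.36827 = 0.0405097
  w_C·f_C = 0.40 × 0.000291947 = 0.000116779
  w_D·f_D = 0.18 × 6.18262e-08 = 1.11287e-08
Sum: 0.0967987 + 0.0405097 + 0.000116779 + 1.11287e-08 = 0.137425
Responsibility of Component A: 0.0967987 / 0.137425 ≈ 0.7044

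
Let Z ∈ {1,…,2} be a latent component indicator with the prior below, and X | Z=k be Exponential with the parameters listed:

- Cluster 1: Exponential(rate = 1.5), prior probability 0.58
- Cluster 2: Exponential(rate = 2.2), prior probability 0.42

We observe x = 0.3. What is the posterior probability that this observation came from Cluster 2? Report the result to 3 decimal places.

Apply Bayes' rule: the posterior for each component is proportional to its prior times its likelihood at x.
Component likelihoods at x = 0.3:
  L_1 = 0.956442
  L_2 = 1.13707
Prior × likelihood for each component:
  π_1·L_1 = 0.58 × 0.956442 = 0.554736
  π_2·L_2 = 0.42 × 1.13707 = 0.477571
Sum: 0.554736 + 0.477571 = 1.03231
P(Cluster 2 | the observation) = 0.477571 / 1.03231 ≈ 0.463

0.463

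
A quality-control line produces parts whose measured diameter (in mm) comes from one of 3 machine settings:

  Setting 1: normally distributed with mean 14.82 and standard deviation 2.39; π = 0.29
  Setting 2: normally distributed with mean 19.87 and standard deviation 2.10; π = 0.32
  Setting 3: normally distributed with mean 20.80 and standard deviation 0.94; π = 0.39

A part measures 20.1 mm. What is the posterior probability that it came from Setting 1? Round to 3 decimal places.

0.022

Apply Bayes' rule: the posterior for each component is proportional to its prior times its likelihood at x.
Normal densities:
  p_1 = (1/(2.39·√(2π)))·exp(−(20.1−14.82)²/(2·2.39²)) = 0.166921·exp(-2.44029) = 0.0145447
  p_2 = (1/(2.10·√(2π)))·exp(−(20.1−19.87)²/(2·2.10²)) = 0.189973·exp(-0.00600) = 0.188837
  p_3 = (1/(0.94·√(2π)))·exp(−(20.1−20.80)²/(2·0.94²)) = 0.424407·exp(-0.27727) = 0.321635
Multiply by the mixture weights:
  π_1·p_1 = 0.29 × 0.0145447 = 0.00421798
  π_2·p_2 = 0.32 × 0.188837 = 0.0604277
  π_3·p_3 = 0.39 × 0.321635 = 0.125438
Sum: 0.00421798 + 0.0604277 + 0.125438 = 0.190083
Responsibility of Setting 1: 0.00421798 / 0.190083 ≈ 0.022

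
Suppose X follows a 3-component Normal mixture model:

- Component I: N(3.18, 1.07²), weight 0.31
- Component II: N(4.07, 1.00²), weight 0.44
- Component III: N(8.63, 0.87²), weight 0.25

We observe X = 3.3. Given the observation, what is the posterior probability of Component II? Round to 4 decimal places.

0.5319

Posterior ∝ prior × likelihood, so P(k | x) ∝ w_k f_k(x); normalise over all components.
Component likelihoods at x = 3.3:
  p_I = (1/(1.07·√(2π)))·exp(−(3.3−3.18)²/(2·1.07²)) = 0.372843·exp(-0.00629) = 0.370506
  p_II = (1/(1.00·√(2π)))·exp(−(3.3−4.07)²/(2·1.00²)) = 0.398942·exp(-0.29645) = 0.296595
  p_III = (1/(0.87·√(2π)))·exp(−(3.3−8.63)²/(2·0.87²)) = 0.458554·exp(-18.76661) = 3.24455e-09
Multiply by the mixture weights:
  w_I·p_I = 0.31 × 0.370506 = 0.114857
  w_II·p_II = 0.44 × 0.296595 = 0.130502
  w_III·p_III = 0.25 × 3.24455e-09 = 8.11137e-10
Sum: 0.114857 + 0.130502 + 8.11137e-10 = 0.245359
P(Component II | x) ≈ 0.5319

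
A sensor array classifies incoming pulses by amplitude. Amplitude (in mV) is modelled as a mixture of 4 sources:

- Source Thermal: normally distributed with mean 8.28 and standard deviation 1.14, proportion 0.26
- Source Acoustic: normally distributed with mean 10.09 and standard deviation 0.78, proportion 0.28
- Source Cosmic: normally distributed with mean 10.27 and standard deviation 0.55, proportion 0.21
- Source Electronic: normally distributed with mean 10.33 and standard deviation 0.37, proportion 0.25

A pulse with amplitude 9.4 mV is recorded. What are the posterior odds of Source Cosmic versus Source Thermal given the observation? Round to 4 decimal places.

The posterior odds equal the prior odds times the likelihood ratio: (w_i/w_j)·(f_i(x)/f_j(x)).
Component likelihoods at x = 9.4 mV:
  f_Thermal = (1/(1.14·√(2π)))·exp(−(9.4−8.28)²/(2·1.14²)) = 0.349949·exp(-0.48261) = 0.215978
  f_Acoustic = (1/(0.78·√(2π)))·exp(−(9.4−10.09)²/(2·0.78²)) = 0.511464·exp(-0.39127) = 0.34585
  f_Cosmic = (1/(0.55·√(2π)))·exp(−(9.4−10.27)²/(2·0.55²)) = 0.725350·exp(-1.25107) = 0.207593
  f_Electronic = (1/(0.37·√(2π)))·exp(−(9.4−10.33)²/(2·0.37²)) = 1.078222·exp(-3.15888) = 0.0457959
0.0435945 / 0.0561544 ≈ 0.7763

0.7763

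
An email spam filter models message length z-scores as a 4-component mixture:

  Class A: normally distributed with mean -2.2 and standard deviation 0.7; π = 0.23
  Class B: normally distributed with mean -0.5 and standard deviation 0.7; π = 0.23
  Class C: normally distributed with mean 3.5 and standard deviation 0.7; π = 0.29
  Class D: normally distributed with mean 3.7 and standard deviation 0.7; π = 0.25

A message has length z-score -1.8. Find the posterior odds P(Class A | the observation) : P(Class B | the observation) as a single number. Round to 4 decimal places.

Since P(k|x) ∝ P(Z=k) f_k(x), the posterior odds are P(Z=i) f_i(x) / (P(Z=j) f_j(x)).
Component likelihoods at x = -1.8:
  L_A = 0.484068
  L_B = 0.101596
  L_C = 2.03008e-13
  L_D = 2.24024e-14
Odds = (0.23/0.23) × (0.484068/0.101596) = 1 × 4.76465 ≈ 4.7647

4.7647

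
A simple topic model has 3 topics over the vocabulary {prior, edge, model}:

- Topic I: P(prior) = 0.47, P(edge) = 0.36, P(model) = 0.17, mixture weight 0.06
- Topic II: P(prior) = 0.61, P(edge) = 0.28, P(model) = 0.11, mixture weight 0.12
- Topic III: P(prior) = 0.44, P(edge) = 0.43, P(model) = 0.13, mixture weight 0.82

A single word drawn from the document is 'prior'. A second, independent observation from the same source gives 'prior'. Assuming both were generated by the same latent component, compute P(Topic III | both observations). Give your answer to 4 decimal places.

0.7327

P(component k | x) = w_k·f_k(x) / marginal(x), where marginal(x) = Σ_j w_j·f_j(x).
Since both observations come from the same component, the likelihood for component k is f_k(x₁)·f_k(x₂).
  p_I = [P(prior | comp) = 0.47] × [0.47] = 0.2209
  p_II = [P(prior | comp) = 0.61] × [0.61] = 0.3721
  p_III = [P(prior | comp) = 0.44] × [0.44] = 0.1936
Weight by the priors:
  w_I·p_I = 0.06 × 0.2209 = 0.013254
  w_II·p_II = 0.12 × 0.3721 = 0.044652
  w_III·p_III = 0.82 × 0.1936 = 0.158752
Marginal: 0.013254 + 0.044652 + 0.158752 = 0.216658
P(Topic III | data) ≈ 0.7327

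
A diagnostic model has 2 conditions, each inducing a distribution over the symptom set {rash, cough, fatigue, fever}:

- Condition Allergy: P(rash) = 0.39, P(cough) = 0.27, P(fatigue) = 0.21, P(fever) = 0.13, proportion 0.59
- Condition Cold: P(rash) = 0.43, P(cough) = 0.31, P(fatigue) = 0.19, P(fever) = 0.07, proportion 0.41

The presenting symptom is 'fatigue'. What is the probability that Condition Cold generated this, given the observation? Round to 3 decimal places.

The responsibility of component k is P(Z=k) f_k(x) divided by Σ_j P(Z=j) f_j(x).
Component likelihoods at x = 'fatigue':
  p_Allergy = 0.21
  p_Cold = 0.19
Unnormalised posteriors:
  P(Z=Allergy)·p_Allergy = 0.59 × 0.21 = 0.1239
  P(Z=Cold)·p_Cold = 0.41 × 0.19 = 0.0779
Evidence: 0.1239 + 0.0779 = 0.2018
So the posterior for Condition Cold is 0.0779 / 0.2018 ≈ 0.386.

0.386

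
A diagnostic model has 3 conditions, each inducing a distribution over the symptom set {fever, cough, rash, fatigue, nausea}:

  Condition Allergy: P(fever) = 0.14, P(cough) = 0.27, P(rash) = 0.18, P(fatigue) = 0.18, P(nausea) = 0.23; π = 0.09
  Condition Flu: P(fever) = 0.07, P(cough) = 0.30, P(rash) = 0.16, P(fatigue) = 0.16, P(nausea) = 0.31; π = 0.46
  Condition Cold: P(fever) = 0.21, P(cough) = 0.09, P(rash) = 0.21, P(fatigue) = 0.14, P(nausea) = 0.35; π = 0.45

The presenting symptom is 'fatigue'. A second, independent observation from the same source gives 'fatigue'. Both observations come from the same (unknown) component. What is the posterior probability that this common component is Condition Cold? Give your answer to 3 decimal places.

The responsibility of component k is π_k f_k(x) divided by Σ_j π_j f_j(x).
Since both observations come from the same component, the likelihood for component k is f_k(x₁)·f_k(x₂).
  p_Allergy = [0.18] × [0.18] = 0.0324
  p_Flu = [0.16] × [0.16] = 0.0256
  p_Cold = [0.14] × [0.14] = 0.0196
Multiply by the mixture weights:
  π_Allergy·p_Allergy = 0.09 × 0.0324 = 0.002916
  π_Flu·p_Flu = 0.46 × 0.0256 = 0.011776
  π_Cold·p_Cold = 0.45 × 0.0196 = 0.00882
Sum: 0.002916 + 0.011776 + 0.00882 = 0.023512
P(Condition Cold | x₁,x₂) = 0.00882 / 0.023512 ≈ 0.375

0.375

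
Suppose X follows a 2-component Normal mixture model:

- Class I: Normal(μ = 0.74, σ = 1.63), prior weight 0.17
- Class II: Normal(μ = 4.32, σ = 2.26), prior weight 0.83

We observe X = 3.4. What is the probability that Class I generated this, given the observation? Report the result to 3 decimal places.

Posterior ∝ prior × likelihood, so P(k | x) ∝ π_k f_k(x); normalise over all components.
Component likelihoods at x = 3.4:
  L_I = 0.0646304
  L_II = 0.162487
Weight by the priors:
  π_I·L_I = 0.17 × 0.0646304 = 0.0109872
  π_II·L_II = 0.83 × 0.162487 = 0.134864
Denominator: 0.0109872 + 0.134864 = 0.145851
P(Class I | the observation) ≈ 0.075

0.075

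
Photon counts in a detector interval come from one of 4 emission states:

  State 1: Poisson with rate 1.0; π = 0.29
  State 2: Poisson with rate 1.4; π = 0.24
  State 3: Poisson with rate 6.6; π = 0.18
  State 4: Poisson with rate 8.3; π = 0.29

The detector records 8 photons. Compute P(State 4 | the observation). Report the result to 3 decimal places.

The responsibility of component k is w_k f_k(x) divided by Σ_j w_j f_j(x).
Component likelihoods at x = 8 photons:
  f_1 = 9.12399e-06
  f_2 = 9.02592e-05
  f_3 = 0.121475
  f_4 = 0.138823
Unnormalised posteriors:
  w_1·f_1 = 0.29 × 9.12399e-06 = 2.64596e-06
  w_2·f_2 = 0.24 × 9.02592e-05 = 2.16622e-05
  w_3·f_3 = 0.18 × 0.121475 = 0.0218655
  w_4·f_4 = 0.29 × 0.138823 = 0.0402585
Normaliser: 2.64596e-06 + 2.16622e-05 + 0.0218655 + 0.0402585 = 0.0621484
Responsibility of State 4: 0.0402585 / 0.0621484 ≈ 0.648

0.648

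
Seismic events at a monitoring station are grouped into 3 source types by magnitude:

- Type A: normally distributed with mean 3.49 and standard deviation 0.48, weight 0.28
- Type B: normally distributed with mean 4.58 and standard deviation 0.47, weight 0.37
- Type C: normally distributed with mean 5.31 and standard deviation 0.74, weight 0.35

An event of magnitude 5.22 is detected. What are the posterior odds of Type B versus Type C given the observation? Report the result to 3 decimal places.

0.663

Only the two components matter; the odds are (π_i f_i(x)) / (π_j f_j(x)).
Evaluate each component's likelihood at the observed value:
  p_A = 0.00125581
  p_B = 0.33587
  p_C = 0.535139
Odds = (0.37/0.35) × (0.33587/0.535139) = 1.05714 × 0.627631 ≈ 0.663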